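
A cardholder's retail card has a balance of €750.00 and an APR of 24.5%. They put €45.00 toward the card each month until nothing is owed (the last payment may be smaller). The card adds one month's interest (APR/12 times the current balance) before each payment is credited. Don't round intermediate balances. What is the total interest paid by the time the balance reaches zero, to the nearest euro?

€176

Monthly rate r = 24.5%/12 = 2.04167% = 0.0204167.
Payoff takes n = ⌈−ln(1 − rB₀/P)/ln(1+r)⌉ = ⌈20.580⌉ = 21 payments; the last is €26.20.
Total paid = 20·€45.00 + €26.20 = €926.20.
Total interest = total paid − principal = €926.20 − €750.00 = €176.20.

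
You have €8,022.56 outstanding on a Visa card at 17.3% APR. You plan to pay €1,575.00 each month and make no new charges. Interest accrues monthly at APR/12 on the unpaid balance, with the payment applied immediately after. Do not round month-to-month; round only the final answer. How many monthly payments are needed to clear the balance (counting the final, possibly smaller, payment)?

Monthly rate r = 17.3%/12 = 1.44167% = 0.0144167.
Recurrence: B ← B·(1+r) − €1,575.00.
Month 1: interest €115.66; balance after payment €6,563.22.
Month 2: interest €94.62; balance after payment €5,082.84.
Month 3: interest €73.28; balance after payment €3,581.12.
Month 4: interest €51.63; balance after payment €2,057.74.
Month 5: interest €29.67; balance after payment €512.41.
Month 6: interest €7.39; balance after payment €0.00.

6 payments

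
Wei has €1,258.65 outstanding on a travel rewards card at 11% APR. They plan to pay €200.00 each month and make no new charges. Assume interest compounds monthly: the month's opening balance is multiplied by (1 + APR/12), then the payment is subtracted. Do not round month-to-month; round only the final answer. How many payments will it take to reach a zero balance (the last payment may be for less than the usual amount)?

7 payments

Monthly rate r = 11%/12 = 0.916667% = 0.00916667.
Recurrence: B ← B·(1+r) − €200.00.
Month 1: interest €11.54; balance after payment €1,070.19.
Month 2: interest €9.81; balance after payment €880.00.
Closed form: n = −ln(1 − rB₀/P)/ln(1+r) = −ln(0.94231)/ln(1.00917) ≈ 6.512, so the balance reaches zero during payment 7.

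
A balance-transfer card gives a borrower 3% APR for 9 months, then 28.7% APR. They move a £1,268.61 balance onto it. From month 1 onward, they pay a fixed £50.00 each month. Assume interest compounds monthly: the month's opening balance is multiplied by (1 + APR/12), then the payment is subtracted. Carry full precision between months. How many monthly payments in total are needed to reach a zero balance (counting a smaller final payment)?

Promo months 1–9 at r₀ = 3%/12 = 0.0025; months 10+ at r₁ = 28.7%/12 = 0.0239167.
After month 9: iterate B ← B·(1+r₀) − £50.00 for 9 months → £842.91.
Then at r₁ with £50.00/mo: n₂ = −ln(1 − r₁·B/P)/ln(1+r₁) ≈ 21.84 → 22 more payments.

31 months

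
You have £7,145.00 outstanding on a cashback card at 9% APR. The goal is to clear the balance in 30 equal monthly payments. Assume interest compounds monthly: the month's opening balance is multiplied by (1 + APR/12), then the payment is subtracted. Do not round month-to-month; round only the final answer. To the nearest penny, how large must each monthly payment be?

£266.85

Monthly rate r = 9%/12 = 0.75% = 0.0075.
Level-payment amortization: P = B₀·r / (1 − (1+r)^(−n)) = 7145.00·0.0075 / (1 − 1.0075^(−30)).
Denominator 1 − (1+r)^(−30) = 0.200813102.
P = 53.5875 / 0.200813102 ≈ 266.85.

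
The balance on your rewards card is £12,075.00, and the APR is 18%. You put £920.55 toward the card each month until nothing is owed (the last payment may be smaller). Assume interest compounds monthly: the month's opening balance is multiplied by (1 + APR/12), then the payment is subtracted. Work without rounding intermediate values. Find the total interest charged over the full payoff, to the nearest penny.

£1,473.06

Monthly rate r = 18%/12 = 1.5% = 0.015.
Payoff takes n = ⌈−ln(1 − rB₀/P)/ln(1+r)⌉ = ⌈14.716⌉ = 15 payments; the last is £660.36.
Total paid = 14·£920.55 + £660.36 = £13,548.06.
Total interest = total paid − principal = £13,548.06 − £12,075.00 = £1,473.06.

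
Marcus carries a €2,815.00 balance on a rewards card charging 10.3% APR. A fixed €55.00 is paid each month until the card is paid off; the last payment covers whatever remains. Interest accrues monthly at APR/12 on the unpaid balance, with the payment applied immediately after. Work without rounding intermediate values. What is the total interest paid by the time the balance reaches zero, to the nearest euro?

€908

Monthly rate r = 10.3%/12 = 0.858333% = 0.00858333.
Payoff takes n = ⌈−ln(1 − rB₀/P)/ln(1+r)⌉ = ⌈67.697⌉ = 68 payments; the last is €38.40.
Total paid = 67·€55.00 + €38.40 = €3,723.40.
Total interest = total paid − principal = €3,723.40 − €2,815.00 = €908.40.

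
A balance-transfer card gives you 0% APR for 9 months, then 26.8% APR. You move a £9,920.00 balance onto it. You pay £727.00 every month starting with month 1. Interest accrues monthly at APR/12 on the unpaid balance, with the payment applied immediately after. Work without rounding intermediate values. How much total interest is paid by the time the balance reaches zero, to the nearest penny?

£228.29

Promo months 1–9 at r₀ = 0%/12 = 0; months 10+ at r₁ = 26.8%/12 = 0.0223333.
After month 9 (no interest yet): B = £9,920.00 − 9·£727.00 = £3,377.00.
Then at r₁ with £727.00/mo: n₂ = −ln(1 − r₁·B/P)/ln(1+r₁) ≈ 4.96 → 5 more payments.
Total paid = 13·£727.00 + £697.29 = £10,148.29; interest = £10,148.29 − £9,920.00 = £228.29.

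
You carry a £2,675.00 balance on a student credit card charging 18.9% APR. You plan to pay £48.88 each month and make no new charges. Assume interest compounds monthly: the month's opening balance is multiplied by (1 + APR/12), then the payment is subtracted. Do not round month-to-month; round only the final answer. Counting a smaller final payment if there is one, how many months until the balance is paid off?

Monthly rate r = 18.9%/12 = 1.575% = 0.01575.
Recurrence: B ← B·(1+r) − £48.88.
Month 1: interest £42.13; balance after payment £2,668.25.
Month 2: interest £42.02; balance after payment £2,661.40.
Closed form: n = −ln(1 − rB₀/P)/ln(1+r) = −ln(0.13807)/ln(1.01575) ≈ 126.702, so the balance reaches zero during payment 127.

127 payments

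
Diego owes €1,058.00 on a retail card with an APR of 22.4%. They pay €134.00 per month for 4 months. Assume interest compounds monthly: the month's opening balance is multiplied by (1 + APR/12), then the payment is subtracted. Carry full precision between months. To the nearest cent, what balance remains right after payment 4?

Monthly rate r = 22.4%/12 = 1.86667% = 0.0186667.
Each month: B ← B·(1+r) − €134.00.
Month 1: interest €19.75; balance after payment €943.75.
Month 2: interest €17.62; balance after payment €827.37.
Month 3: interest €15.44; balance after payment €708.81.
Month 4: interest €13.23; balance after payment €588.04.

€588.04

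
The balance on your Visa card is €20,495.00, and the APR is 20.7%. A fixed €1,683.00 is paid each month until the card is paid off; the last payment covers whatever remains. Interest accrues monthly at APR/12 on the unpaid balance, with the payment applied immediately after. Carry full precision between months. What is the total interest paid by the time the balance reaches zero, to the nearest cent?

€2,711.55

Monthly rate r = 20.7%/12 = 1.725% = 0.01725.
Payoff takes n = ⌈−ln(1 − rB₀/P)/ln(1+r)⌉ = ⌈13.787⌉ = 14 payments; the last is €1,327.55.
Total paid = 13·€1,683.00 + €1,327.55 = €23,206.55.
Total interest = total paid − principal = €23,206.55 − €20,495.00 = €2,711.55.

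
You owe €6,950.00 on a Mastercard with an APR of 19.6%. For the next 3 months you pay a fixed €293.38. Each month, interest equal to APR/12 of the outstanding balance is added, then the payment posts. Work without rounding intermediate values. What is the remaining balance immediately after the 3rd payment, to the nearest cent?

Monthly rate r = 19.6%/12 = 1.63333% = 0.0163333.
Each month: B ← B·(1+r) − €293.38.
Month 1: interest €113.52; balance after payment €6,770.14.
Month 2: interest €110.58; balance after payment €6,587.34.
Month 3: interest €107.59; balance after payment €6,401.55.

€6,401.55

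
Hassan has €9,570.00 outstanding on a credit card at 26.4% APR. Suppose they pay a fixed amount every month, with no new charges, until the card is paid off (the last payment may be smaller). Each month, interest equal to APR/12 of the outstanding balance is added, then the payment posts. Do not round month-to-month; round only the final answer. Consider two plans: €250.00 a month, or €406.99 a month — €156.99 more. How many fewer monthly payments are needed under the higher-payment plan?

Monthly rate r = 26.4%/12 = 2.2% = 0.022.
At €250.00/mo: n = ⌈−ln(1 − rB₀/P)/ln(1+r)⌉ = 85 payments (last €209.55); total interest = total paid − €9,570.00 = €11,639.55.
At €406.99/mo: 34 payments (last €192.83); total interest €4,053.50.
Payments saved = 85 − 34 = 51.

51 fewer payments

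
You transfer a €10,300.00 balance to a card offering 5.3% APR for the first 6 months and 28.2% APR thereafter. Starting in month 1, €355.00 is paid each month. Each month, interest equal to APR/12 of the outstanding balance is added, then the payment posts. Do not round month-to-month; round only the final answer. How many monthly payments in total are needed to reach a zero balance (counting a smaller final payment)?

Promo months 1–6 at r₀ = 5.3%/12 = 0.00441667; months 7+ at r₁ = 28.2%/12 = 0.0235.
After month 6: iterate B ← B·(1+r₀) − €355.00 for 6 months → €8,422.32.
Then at r₁ with €355.00/mo: n₂ = −ln(1 − r₁·B/P)/ln(1+r₁) ≈ 35.10 → 36 more payments.

42 months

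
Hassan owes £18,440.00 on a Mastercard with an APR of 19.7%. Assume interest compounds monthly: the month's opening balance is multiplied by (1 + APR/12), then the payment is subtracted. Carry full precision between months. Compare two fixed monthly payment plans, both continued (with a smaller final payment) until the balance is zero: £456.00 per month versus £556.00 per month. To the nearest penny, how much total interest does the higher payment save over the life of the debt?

£3,682.64

Monthly rate r = 19.7%/12 = 1.64167% = 0.0164167.
At £456.00/mo: n = ⌈−ln(1 − rB₀/P)/ln(1+r)⌉ = 67 payments (last £435.51); total interest = total paid − £18,440.00 = £12,091.51.
At £556.00/mo: 49 payments (last £160.87); total interest £8,408.87.
Interest saved = £12,091.51 − £8,408.87 = £3,682.64.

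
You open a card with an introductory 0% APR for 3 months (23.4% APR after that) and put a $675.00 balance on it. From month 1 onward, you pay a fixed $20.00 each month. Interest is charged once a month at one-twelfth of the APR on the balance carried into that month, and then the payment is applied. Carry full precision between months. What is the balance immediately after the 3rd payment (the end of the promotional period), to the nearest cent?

$615.00

Promo months 1–3 at r₀ = 0%/12 = 0; months 4+ at r₁ = 23.4%/12 = 0.0195.
After month 3 (no interest yet): B = $675.00 − 3·$20.00 = $615.00.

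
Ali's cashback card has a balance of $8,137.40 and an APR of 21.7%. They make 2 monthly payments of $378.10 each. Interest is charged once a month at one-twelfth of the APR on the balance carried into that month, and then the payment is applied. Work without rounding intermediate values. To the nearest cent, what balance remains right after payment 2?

$7,671.33

Monthly rate r = 21.7%/12 = 1.80833% = 0.0180833.
Each month: B ← B·(1+r) − $378.10.
Month 1: interest $147.15; balance after payment $7,906.45.
Month 2: interest $142.97; balance after payment $7,671.33.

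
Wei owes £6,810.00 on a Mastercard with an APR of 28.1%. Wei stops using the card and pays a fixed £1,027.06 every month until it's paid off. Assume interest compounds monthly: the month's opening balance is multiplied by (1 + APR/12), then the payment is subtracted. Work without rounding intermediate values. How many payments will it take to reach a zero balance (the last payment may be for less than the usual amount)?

Monthly rate r = 28.1%/12 = 2.34167% = 0.0234167.
Recurrence: B ← B·(1+r) − £1,027.06.
Month 1: interest £159.47; balance after payment £5,942.41.
Month 2: interest £139.15; balance after payment £5,054.50.
Closed form: n = −ln(1 − rB₀/P)/ln(1+r) = −ln(0.84473)/ln(1.02342) ≈ 7.290, so the balance reaches zero during payment 8.

8 months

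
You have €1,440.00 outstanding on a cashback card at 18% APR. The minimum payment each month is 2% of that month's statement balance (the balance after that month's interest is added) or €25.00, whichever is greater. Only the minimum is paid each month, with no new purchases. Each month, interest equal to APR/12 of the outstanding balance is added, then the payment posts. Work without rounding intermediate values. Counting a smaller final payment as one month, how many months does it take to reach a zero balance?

Monthly rate r = 18%/12 = 1.5% = 0.015.
While 2% of the post-interest balance exceeds €25.00, each month B ← (B·(1+r))·(1 − 0.02), i.e. B shrinks by the factor (1+r)·0.98 = 0.9947.
This holds for months 1–30. Entering month 31 the balance is €1,227.80; 2% of the post-interest balance is now below €25.00, so the flat €25.00 minimum applies from here.
From month 31 a fixed €25.00 at rate r clears €1,227.80 in 90 more payments. Total: 30 + 90 = 120 months.

120 months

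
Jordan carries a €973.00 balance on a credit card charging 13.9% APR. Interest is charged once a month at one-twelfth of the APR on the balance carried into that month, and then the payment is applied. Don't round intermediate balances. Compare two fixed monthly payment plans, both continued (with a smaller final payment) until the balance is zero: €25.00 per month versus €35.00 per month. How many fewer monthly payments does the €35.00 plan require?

19 fewer payments

Monthly rate r = 13.9%/12 = 1.15833% = 0.0115833.
At €25.00/mo: n = ⌈−ln(1 − rB₀/P)/ln(1+r)⌉ = 53 payments (last €1.01); total interest = total paid − €973.00 = €328.01.
At €35.00/mo: 34 payments (last €26.11); total interest €208.11.
Payments saved = 53 − 34 = 19.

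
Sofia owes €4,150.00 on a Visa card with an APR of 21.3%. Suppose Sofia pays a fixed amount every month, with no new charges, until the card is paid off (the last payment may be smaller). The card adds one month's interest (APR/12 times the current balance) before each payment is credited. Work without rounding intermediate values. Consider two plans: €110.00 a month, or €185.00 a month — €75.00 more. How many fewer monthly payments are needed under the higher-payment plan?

Monthly rate r = 21.3%/12 = 1.775% = 0.01775.
At €110.00/mo: n = ⌈−ln(1 − rB₀/P)/ln(1+r)⌉ = 63 payments (last €104.97); total interest = total paid − €4,150.00 = €2,774.97.
At €185.00/mo: 29 payments (last €159.48); total interest €1,189.48.
Payments saved = 63 − 29 = 34.

34 fewer payments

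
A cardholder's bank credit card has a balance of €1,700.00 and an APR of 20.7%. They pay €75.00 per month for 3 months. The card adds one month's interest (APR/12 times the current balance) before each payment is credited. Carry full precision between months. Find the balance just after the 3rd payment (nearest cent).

€1,560.60

Monthly rate r = 20.7%/12 = 1.725% = 0.01725.
Each month: B ← B·(1+r) − €75.00.
Month 1: interest €29.32; balance after payment €1,654.33.
Month 2: interest €28.54; balance after payment €1,607.86.
Month 3: interest €27.74; balance after payment €1,560.60.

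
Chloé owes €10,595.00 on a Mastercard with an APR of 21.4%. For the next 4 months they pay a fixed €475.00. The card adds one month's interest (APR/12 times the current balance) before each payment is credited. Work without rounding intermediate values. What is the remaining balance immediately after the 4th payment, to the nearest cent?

€9,419.80

Monthly rate r = 21.4%/12 = 1.78333% = 0.0178333.
Each month: B ← B·(1+r) − €475.00.
Month 1: interest €188.94; balance after payment €10,308.94.
Month 2: interest €183.84; balance after payment €10,017.79.
Month 3: interest €178.65; balance after payment €9,721.44.
Month 4: interest €173.37; balance after payment €9,419.80.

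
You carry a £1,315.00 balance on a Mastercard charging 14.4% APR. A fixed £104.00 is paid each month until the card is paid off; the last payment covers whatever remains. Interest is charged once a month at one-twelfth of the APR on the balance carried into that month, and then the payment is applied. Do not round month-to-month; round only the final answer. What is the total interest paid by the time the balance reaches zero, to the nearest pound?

£120

Monthly rate r = 14.4%/12 = 1.2% = 0.012.
Payoff takes n = ⌈−ln(1 − rB₀/P)/ln(1+r)⌉ = ⌈13.795⌉ = 14 payments; the last is £82.80.
Total paid = 13·£104.00 + £82.80 = £1,434.80.
Total interest = total paid − principal = £1,434.80 − £1,315.00 = £119.80.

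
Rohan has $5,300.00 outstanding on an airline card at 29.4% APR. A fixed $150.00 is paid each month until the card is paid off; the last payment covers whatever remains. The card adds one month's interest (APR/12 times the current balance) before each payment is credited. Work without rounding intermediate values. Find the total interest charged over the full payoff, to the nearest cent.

$7,140.45

Monthly rate r = 29.4%/12 = 2.45% = 0.0245.
Payoff takes n = ⌈−ln(1 − rB₀/P)/ln(1+r)⌉ = ⌈82.936⌉ = 83 payments; the last is $140.45.
Total paid = 82·$150.00 + $140.45 = $12,440.45.
Total interest = total paid − principal = $12,440.45 − $5,300.00 = $7,140.45.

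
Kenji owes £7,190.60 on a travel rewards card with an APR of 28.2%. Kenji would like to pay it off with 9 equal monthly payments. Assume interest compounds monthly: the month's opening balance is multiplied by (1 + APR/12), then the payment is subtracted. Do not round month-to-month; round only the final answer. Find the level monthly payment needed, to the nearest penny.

Monthly rate r = 28.2%/12 = 2.35% = 0.0235.
Level-payment amortization: P = B₀·r / (1 − (1+r)^(−n)) = 7190.60·0.0235 / (1 − 1.0235^(−9)).
Denominator 1 − (1+r)^(−9) = 0.188647877.
P = 168.979 / 0.188647877 ≈ 895.74.

£895.74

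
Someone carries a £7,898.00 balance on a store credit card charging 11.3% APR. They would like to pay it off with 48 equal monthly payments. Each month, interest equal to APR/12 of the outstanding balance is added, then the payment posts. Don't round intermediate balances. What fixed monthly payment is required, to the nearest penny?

Monthly rate r = 11.3%/12 = 0.941667% = 0.00941667.
Level-payment amortization: P = B₀·r / (1 − (1+r)^(−n)) = 7898.00·0.00941667 / (1 − 1.00942^(−48)).
Denominator 1 − (1+r)^(−48) = 0.362298581.
P = 74.3728 / 0.362298581 ≈ 205.28.

£205.28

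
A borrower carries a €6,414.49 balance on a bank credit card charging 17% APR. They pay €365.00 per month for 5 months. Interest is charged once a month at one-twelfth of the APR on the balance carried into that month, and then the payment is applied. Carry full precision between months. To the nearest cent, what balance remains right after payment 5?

Monthly rate r = 17%/12 = 1.41667% = 0.0141667.
Each month: B ← B·(1+r) − €365.00.
Month 1: interest €90.87; balance after payment €6,140.36.
Month 2: interest €86.99; balance after payment €5,862.35.
Month 3: interest €83.05; balance after payment €5,580.40.
Month 4: interest €79.06; balance after payment €5,294.46.
Month 5: interest €75.00; balance after payment €5,004.46.

€5,004.46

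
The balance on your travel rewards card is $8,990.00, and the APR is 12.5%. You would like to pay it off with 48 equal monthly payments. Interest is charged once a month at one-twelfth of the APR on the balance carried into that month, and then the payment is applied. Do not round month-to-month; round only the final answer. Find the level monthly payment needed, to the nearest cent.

Monthly rate r = 12.5%/12 = 1.04167% = 0.0104167.
Level-payment amortization: P = B₀·r / (1 − (1+r)^(−n)) = 8990.00·0.0104167 / (1 − 1.01042^(−48)).
Denominator 1 − (1+r)^(−48) = 0.391898687.
P = 93.6458 / 0.391898687 ≈ 238.95.

$238.95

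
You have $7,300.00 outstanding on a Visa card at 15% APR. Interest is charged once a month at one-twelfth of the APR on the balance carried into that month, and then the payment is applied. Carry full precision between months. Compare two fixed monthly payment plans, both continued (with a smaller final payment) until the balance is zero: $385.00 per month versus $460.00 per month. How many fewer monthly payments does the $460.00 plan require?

Monthly rate r = 15%/12 = 1.25% = 0.0125.
At $385.00/mo: n = ⌈−ln(1 − rB₀/P)/ln(1+r)⌉ = 22 payments (last $299.22); total interest = total paid − $7,300.00 = $1,084.22.
At $460.00/mo: 18 payments (last $367.97); total interest $887.97.
Payments saved = 22 − 18 = 4.

4 fewer payments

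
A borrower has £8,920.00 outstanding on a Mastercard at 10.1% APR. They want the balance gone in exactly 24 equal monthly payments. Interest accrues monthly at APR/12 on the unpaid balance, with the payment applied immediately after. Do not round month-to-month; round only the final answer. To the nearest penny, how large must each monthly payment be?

£412.02

Monthly rate r = 10.1%/12 = 0.841667% = 0.00841667.
Level-payment amortization: P = B₀·r / (1 − (1+r)^(−n)) = 8920.00·0.00841667 / (1 − 1.00842^(−24)).
Denominator 1 − (1+r)^(−24) = 0.182214054.
P = 75.0767 / 0.182214054 ≈ 412.02.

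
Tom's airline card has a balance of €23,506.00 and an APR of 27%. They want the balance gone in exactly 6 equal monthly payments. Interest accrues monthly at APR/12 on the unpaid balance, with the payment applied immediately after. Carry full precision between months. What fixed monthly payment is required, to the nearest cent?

Monthly rate r = 27%/12 = 2.25% = 0.0225.
Level-payment amortization: P = B₀·r / (1 − (1+r)^(−n)) = 23506.00·0.0225 / (1 − 1.0225^(−6)).
Denominator 1 − (1+r)^(−6) = 0.124975728.
P = 528.885 / 0.124975728 ≈ 4231.90.

€4,231.90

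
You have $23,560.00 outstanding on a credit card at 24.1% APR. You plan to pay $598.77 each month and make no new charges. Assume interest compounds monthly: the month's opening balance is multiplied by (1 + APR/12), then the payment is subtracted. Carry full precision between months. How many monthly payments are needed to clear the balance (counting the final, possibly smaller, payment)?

79 months

Monthly rate r = 24.1%/12 = 2.00833% = 0.0200833.
Recurrence: B ← B·(1+r) − $598.77.
Month 1: interest $473.16; balance after payment $23,434.39.
Month 2: interest $470.64; balance after payment $23,306.26.
Closed form: n = −ln(1 − rB₀/P)/ln(1+r) = −ln(0.20977)/ln(1.02008) ≈ 78.540, so the balance reaches zero during payment 79.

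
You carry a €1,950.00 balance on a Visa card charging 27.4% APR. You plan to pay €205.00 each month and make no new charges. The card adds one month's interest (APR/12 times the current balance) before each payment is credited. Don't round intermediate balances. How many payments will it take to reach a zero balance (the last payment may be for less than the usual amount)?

Monthly rate r = 27.4%/12 = 2.28333% = 0.0228333.
Recurrence: B ← B·(1+r) − €205.00.
Month 1: interest €44.52; balance after payment €1,789.53.
Month 2: interest €40.86; balance after payment €1,625.39.
Closed form: n = −ln(1 − rB₀/P)/ln(1+r) = −ln(0.7828)/ln(1.02283) ≈ 10.846, so the balance reaches zero during payment 11.

11 months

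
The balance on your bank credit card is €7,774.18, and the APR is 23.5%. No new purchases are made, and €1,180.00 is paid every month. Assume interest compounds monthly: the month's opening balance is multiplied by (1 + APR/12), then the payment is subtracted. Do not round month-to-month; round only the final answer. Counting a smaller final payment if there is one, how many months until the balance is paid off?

8 payments

Monthly rate r = 23.5%/12 = 1.95833% = 0.0195833.
Recurrence: B ← B·(1+r) − €1,180.00.
Month 1: interest €152.24; balance after payment €6,746.42.
Month 2: interest €132.12; balance after payment €5,698.54.
Closed form: n = −ln(1 − rB₀/P)/ln(1+r) = −ln(0.87098)/ln(1.01958) ≈ 7.123, so the balance reaches zero during payment 8.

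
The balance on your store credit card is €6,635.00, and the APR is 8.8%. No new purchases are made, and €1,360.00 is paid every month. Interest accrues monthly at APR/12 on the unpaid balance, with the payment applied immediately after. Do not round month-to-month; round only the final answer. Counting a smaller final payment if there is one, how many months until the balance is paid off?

Monthly rate r = 8.8%/12 = 0.733333% = 0.00733333.
Recurrence: B ← B·(1+r) − €1,360.00.
Month 1: interest €48.66; balance after payment €5,323.66.
Month 2: interest €39.04; balance after payment €4,002.70.
Month 3: interest €29.35; balance after payment €2,672.05.
Month 4: interest €19.60; balance after payment €1,331.64.
Month 5: interest €9.77; balance after payment €0.00.

5 payments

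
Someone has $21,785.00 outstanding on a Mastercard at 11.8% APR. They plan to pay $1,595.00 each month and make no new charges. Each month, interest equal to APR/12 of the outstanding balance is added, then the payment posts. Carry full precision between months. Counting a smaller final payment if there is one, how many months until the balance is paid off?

15 payments

Monthly rate r = 11.8%/12 = 0.983333% = 0.00983333.
Recurrence: B ← B·(1+r) − $1,595.00.
Month 1: interest $214.22; balance after payment $20,404.22.
Month 2: interest $200.64; balance after payment $19,009.86.
Closed form: n = −ln(1 − rB₀/P)/ln(1+r) = −ln(0.86569)/ln(1.00983) ≈ 14.739, so the balance reaches zero during payment 15.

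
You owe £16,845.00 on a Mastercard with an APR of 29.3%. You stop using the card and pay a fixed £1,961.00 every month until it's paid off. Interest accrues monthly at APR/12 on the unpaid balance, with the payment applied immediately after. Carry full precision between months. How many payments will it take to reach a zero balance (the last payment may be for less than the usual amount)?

10 months

Monthly rate r = 29.3%/12 = 2.44167% = 0.0244167.
Recurrence: B ← B·(1+r) − £1,961.00.
Month 1: interest £411.30; balance after payment £15,295.30.
Month 2: interest £373.46; balance after payment £13,707.76.
Closed form: n = −ln(1 − rB₀/P)/ln(1+r) = −ln(0.79026)/ln(1.02442) ≈ 9.758, so the balance reaches zero during payment 10.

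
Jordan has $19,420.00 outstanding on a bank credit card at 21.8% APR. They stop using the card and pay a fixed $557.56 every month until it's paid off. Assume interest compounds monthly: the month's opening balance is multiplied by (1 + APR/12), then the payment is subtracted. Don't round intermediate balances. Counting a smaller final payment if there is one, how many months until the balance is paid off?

Monthly rate r = 21.8%/12 = 1.81667% = 0.0181667.
Recurrence: B ← B·(1+r) − $557.56.
Month 1: interest $352.80; balance after payment $19,215.24.
Month 2: interest $349.08; balance after payment $19,006.75.
Closed form: n = −ln(1 − rB₀/P)/ln(1+r) = −ln(0.36725)/ln(1.01817) ≈ 55.640, so the balance reaches zero during payment 56.

56 months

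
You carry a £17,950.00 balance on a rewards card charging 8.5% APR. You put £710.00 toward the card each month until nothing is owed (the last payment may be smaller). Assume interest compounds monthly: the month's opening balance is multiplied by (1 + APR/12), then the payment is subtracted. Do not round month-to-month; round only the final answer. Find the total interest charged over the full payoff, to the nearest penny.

Monthly rate r = 8.5%/12 = 0.708333% = 0.00708333.
Payoff takes n = ⌈−ln(1 − rB₀/P)/ln(1+r)⌉ = ⌈27.957⌉ = 28 payments; the last is £679.30.
Total paid = 27·£710.00 + £679.30 = £19,849.30.
Total interest = total paid − principal = £19,849.30 − £17,950.00 = £1,899.30.

£1,899.30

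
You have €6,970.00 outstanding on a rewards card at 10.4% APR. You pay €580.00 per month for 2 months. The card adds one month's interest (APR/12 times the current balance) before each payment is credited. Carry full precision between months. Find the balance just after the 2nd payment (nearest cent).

Monthly rate r = 10.4%/12 = 0.866667% = 0.00866667.
Each month: B ← B·(1+r) − €580.00.
Month 1: interest €60.41; balance after payment €6,450.41.
Month 2: interest €55.90; balance after payment €5,926.31.

€5,926.31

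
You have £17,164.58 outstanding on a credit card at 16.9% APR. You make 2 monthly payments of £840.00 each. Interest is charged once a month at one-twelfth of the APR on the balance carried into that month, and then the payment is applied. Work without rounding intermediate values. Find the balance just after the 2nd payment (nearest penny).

£15,959.62

Monthly rate r = 16.9%/12 = 1.40833% = 0.0140833.
Each month: B ← B·(1+r) − £840.00.
Month 1: interest £241.73; balance after payment £16,566.31.
Month 2: interest £233.31; balance after payment £15,959.62.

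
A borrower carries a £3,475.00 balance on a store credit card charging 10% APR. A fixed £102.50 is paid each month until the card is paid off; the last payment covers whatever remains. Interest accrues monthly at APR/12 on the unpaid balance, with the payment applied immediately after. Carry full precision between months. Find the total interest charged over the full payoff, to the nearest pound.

£626

Monthly rate r = 10%/12 = 0.833333% = 0.00833333.
Payoff takes n = ⌈−ln(1 − rB₀/P)/ln(1+r)⌉ = ⌈40.007⌉ = 41 payments; the last is £0.73.
Total paid = 40·£102.50 + £0.73 = £4,100.73.
Total interest = total paid − principal = £4,100.73 − £3,475.00 = £625.73.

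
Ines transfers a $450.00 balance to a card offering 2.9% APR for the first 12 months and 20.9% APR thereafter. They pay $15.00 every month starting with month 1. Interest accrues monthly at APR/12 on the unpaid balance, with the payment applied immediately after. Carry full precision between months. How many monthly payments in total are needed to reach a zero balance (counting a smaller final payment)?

Promo months 1–12 at r₀ = 2.9%/12 = 0.00241667; months 13+ at r₁ = 20.9%/12 = 0.0174167.
After month 12: iterate B ← B·(1+r₀) − $15.00 for 12 months → $280.81.
Then at r₁ with $15.00/mo: n₂ = −ln(1 − r₁·B/P)/ln(1+r₁) ≈ 22.85 → 23 more payments.

35 months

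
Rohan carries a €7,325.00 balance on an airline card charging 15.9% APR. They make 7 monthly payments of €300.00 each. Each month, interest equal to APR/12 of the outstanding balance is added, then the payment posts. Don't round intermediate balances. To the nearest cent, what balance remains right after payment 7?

€5,846.66

Monthly rate r = 15.9%/12 = 1.325% = 0.01325.
Each month: B ← B·(1+r) − €300.00.
Month 1: interest €97.06; balance after payment €7,122.06.
Month 2: interest €94.37; balance after payment €6,916.42.
Month 3: interest €91.64; balance after payment €6,708.07.
Month 4: interest €88.88; balance after payment €6,496.95.
Month 5: interest €86.08; balance after payment €6,283.03.
Month 6: interest €83.25; balance after payment €6,066.28.
Month 7: interest €80.38; balance after payment €5,846.66.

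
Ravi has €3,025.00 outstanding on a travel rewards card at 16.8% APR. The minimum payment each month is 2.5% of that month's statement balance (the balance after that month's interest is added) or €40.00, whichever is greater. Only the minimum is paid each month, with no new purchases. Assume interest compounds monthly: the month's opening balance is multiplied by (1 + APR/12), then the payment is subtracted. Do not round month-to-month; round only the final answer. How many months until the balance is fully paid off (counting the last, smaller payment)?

115 months

Monthly rate r = 16.8%/12 = 1.4% = 0.014.
While 2.5% of the post-interest balance exceeds €40.00, each month B ← (B·(1+r))·(1 − 0.025), i.e. B shrinks by the factor (1+r)·0.975 = 0.98865.
This holds for months 1–58. Entering month 59 the balance is €1,560.25; 2.5% of the post-interest balance is now below €40.00, so the flat €40.00 minimum applies from here.
From month 59 a fixed €40.00 at rate r clears €1,560.25 in 57 more payments. Total: 58 + 57 = 115 months.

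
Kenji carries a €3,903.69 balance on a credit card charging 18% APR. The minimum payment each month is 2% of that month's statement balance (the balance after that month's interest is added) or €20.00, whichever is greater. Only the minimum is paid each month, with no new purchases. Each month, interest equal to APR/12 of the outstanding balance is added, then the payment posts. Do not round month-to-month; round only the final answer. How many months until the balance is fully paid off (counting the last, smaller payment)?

350 months

Monthly rate r = 18%/12 = 1.5% = 0.015.
While 2% of the post-interest balance exceeds €20.00, each month B ← (B·(1+r))·(1 − 0.02), i.e. B shrinks by the factor (1+r)·0.98 = 0.9947.
This holds for months 1–260. Entering month 261 the balance is €980.45; 2% of the post-interest balance is now below €20.00, so the flat €20.00 minimum applies from here.
From month 261 a fixed €20.00 at rate r clears €980.45 in 90 more payments. Total: 260 + 90 = 350 months.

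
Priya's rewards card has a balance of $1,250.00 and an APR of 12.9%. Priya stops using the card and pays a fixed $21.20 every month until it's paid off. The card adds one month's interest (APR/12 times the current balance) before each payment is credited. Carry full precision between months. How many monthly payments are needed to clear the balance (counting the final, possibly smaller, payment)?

Monthly rate r = 12.9%/12 = 1.075% = 0.01075.
Recurrence: B ← B·(1+r) − $21.20.
Month 1: interest $13.44; balance after payment $1,242.24.
Month 2: interest $13.35; balance after payment $1,234.39.
Closed form: n = −ln(1 − rB₀/P)/ln(1+r) = −ln(0.36616)/ln(1.01075) ≈ 93.962, so the balance reaches zero during payment 94.

94 payments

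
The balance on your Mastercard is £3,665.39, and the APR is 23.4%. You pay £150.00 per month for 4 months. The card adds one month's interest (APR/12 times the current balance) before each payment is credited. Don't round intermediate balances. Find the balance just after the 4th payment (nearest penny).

Monthly rate r = 23.4%/12 = 1.95% = 0.0195.
Each month: B ← B·(1+r) − £150.00.
Month 1: interest £71.48; balance after payment £3,586.87.
Month 2: interest £69.94; balance after payment £3,506.81.
Month 3: interest £68.38; balance after payment £3,425.19.
Month 4: interest £66.79; balance after payment £3,341.98.

£3,341.98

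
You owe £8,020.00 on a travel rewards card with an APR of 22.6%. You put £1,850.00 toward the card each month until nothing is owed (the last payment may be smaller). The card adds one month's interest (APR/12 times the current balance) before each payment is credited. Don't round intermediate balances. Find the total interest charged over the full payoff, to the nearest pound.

£429

Monthly rate r = 22.6%/12 = 1.88333% = 0.0188333.
Payoff takes n = ⌈−ln(1 − rB₀/P)/ln(1+r)⌉ = ⌈4.565⌉ = 5 payments; the last is £1,049.16.
Total paid = 4·£1,850.00 + £1,049.16 = £8,449.16.
Total interest = total paid − principal = £8,449.16 − £8,020.00 = £429.16.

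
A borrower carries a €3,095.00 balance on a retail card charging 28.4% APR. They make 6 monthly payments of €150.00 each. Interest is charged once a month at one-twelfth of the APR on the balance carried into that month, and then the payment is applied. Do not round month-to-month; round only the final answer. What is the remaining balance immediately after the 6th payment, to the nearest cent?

€2,606.37

Monthly rate r = 28.4%/12 = 2.36667% = 0.0236667.
Each month: B ← B·(1+r) − €150.00.
Month 1: interest €73.25; balance after payment €3,018.25.
Month 2: interest €71.43; balance after payment €2,939.68.
Month 3: interest €69.57; balance after payment €2,859.25.
Month 4: interest €67.67; balance after payment €2,776.92.
Month 5: interest €65.72; balance after payment €2,692.64.
Month 6: interest €63.73; balance after payment €2,606.37.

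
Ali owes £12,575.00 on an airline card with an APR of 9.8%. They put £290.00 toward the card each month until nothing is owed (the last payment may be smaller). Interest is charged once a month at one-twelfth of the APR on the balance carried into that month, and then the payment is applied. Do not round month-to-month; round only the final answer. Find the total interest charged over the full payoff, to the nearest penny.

£3,011.71

Monthly rate r = 9.8%/12 = 0.816667% = 0.00816667.
Payoff takes n = ⌈−ln(1 − rB₀/P)/ln(1+r)⌉ = ⌈53.746⌉ = 54 payments; the last is £216.71.
Total paid = 53·£290.00 + £216.71 = £15,586.71.
Total interest = total paid − principal = £15,586.71 − £12,575.00 = £3,011.71.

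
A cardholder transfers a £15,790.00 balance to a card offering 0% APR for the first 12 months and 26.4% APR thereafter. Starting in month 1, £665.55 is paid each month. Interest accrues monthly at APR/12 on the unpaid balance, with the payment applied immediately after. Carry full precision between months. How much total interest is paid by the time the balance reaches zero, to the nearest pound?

£1,322

Promo months 1–12 at r₀ = 0%/12 = 0; months 13+ at r₁ = 26.4%/12 = 0.022.
After month 12 (no interest yet): B = £15,790.00 − 12·£665.55 = £7,803.40.
Then at r₁ with £665.55/mo: n₂ = −ln(1 − r₁·B/P)/ln(1+r₁) ≈ 13.71 → 14 more payments.
Total paid = 25·£665.55 + £473.45 = £17,112.20; interest = £17,112.20 − £15,790.00 = £1,322.20.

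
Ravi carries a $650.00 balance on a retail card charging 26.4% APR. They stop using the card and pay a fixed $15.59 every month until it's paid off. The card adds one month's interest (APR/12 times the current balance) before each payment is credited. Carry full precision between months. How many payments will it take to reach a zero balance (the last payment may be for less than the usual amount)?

Monthly rate r = 26.4%/12 = 2.2% = 0.022.
Recurrence: B ← B·(1+r) − $15.59.
Month 1: interest $14.30; balance after payment $648.71.
Month 2: interest $14.27; balance after payment $647.39.
Closed form: n = −ln(1 − rB₀/P)/ln(1+r) = −ln(0.082745)/ln(1.022) ≈ 114.514, so the balance reaches zero during payment 115.

115 months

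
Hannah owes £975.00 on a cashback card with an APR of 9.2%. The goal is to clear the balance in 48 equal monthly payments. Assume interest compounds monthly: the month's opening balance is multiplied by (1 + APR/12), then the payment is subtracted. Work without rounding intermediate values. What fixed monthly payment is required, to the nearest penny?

£24.36

Monthly rate r = 9.2%/12 = 0.766667% = 0.00766667.
Level-payment amortization: P = B₀·r / (1 − (1+r)^(−n)) = 975.00·0.00766667 / (1 − 1.00767^(−48)).
Denominator 1 − (1+r)^(−48) = 0.306910751.
P = 7.475 / 0.306910751 ≈ 24.36.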